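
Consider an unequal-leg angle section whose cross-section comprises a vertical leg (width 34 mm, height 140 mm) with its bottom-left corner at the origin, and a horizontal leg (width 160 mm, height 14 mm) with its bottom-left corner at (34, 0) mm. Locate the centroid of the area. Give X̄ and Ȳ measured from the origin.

X̄ = 48.04 mm, Ȳ = 49.84 mm

Part | A | x̄ᵢ | ȳᵢ | A·x̄ᵢ | A·ȳᵢ
vertical leg | 4760.00 | 17.00 | 70.00 | 80920.00 | 333200.00
horizontal leg | 2240.00 | 114.00 | 7.00 | 255360.00 | 15680.00
Σ | 7000.00 |  |  | 336280.00 | 348880.00
X̄ = 336280.00 / 7000.00 = 48.04 mm
Ȳ = 348880.00 / 7000.00 = 49.84 mm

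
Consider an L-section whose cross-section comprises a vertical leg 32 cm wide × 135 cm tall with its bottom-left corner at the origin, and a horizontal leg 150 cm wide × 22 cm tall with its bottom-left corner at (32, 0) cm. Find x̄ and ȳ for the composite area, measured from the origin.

x̄ = 55.41 cm, ȳ = 43.03 cm

vertical leg: A = 32 × 135 = 4320.00, centroid at (16.00, 67.50).
horizontal leg: A = 150 × 22 = 3300.00, centroid at (107.00, 11.00).
ΣA = 7620.00 cm²
ΣAx̄ = (4320.00)(16.00) + (3300.00)(107.00) = 422220.00 cm³
ΣAȳ = (4320.00)(67.50) + (3300.00)(11.00) = 327900.00 cm³
x̄ = 422220.00 / 7620.00 = 55.41 cm
ȳ = 327900.00 / 7620.00 = 43.03 cm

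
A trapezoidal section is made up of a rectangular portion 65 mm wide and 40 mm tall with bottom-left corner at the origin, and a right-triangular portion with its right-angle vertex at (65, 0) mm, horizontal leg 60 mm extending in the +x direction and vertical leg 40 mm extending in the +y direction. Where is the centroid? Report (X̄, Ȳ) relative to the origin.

X̄ = 49.08 mm, Ȳ = 17.89 mm

rectangular portion: A = 65 × 40 = 2600.00, centroid at (32.50, 20.00).
triangular portion: A = ½·60·40 = 1200.00, centroid at (85.00, 13.33).
ΣA = 3800.00 mm², ΣAX̄ = 186500.00 mm³, ΣAȲ = 68000.00 mm³.
X̄ = 186500.00/3800.00 = 49.08 mm; Ȳ = 68000.00/3800.00 = 17.89 mm.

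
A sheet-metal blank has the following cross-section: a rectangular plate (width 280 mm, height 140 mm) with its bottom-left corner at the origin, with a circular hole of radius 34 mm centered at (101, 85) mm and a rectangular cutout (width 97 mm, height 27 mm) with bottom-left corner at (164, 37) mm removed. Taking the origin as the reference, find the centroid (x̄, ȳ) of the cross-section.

Part | A | x̄ᵢ | ȳᵢ | A·x̄ᵢ | A·ȳᵢ
plate | 39200.00 | 140.00 | 70.00 | 5488000.00 | 2744000.00
hole 1 | -3631.68 | 101.00 | 85.00 | -366799.79 | -308692.89
hole 2 | -2619.00 | 212.50 | 50.50 | -556537.50 | -132259.50
Σ | 32949.32 |  |  | 4564662.71 | 2303047.61
x̄ = 4564662.71 / 32949.32 = 138.54 mm
ȳ = 2303047.61 / 32949.32 = 69.90 mm

x̄ = 138.54 mm, ȳ = 69.90 mm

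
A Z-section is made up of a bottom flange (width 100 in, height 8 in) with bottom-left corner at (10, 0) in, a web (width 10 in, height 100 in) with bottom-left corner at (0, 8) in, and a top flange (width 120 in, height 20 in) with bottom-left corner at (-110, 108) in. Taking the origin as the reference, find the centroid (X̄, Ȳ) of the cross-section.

bottom flange: A = 100 × 8 = 800.00, centroid at (60.00, 4.00).
web: A = 10 × 100 = 1000.00, centroid at (5.00, 58.00).
top flange: A = 120 × 20 = 2400.00, centroid at (-50.00, 118.00).
ΣA = 4200.00 in², ΣAX̄ = -67000.00 in³, ΣAȲ = 344400.00 in³.
X̄ = -67000.00/4200.00 = -15.95 in; Ȳ = 344400.00/4200.00 = 82.00 in.

X̄ = -15.95 in, Ȳ = 82.00 in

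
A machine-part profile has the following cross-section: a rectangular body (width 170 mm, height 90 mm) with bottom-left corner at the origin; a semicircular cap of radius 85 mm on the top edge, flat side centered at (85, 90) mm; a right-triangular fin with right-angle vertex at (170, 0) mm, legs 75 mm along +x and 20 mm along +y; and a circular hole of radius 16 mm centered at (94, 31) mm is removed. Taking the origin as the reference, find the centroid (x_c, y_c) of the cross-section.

Part | A | x̄ᵢ | ȳᵢ | A·x̄ᵢ | A·ȳᵢ
rectangular body | 15300.00 | 85.00 | 45.00 | 1300500.00 | 688500.00
semicircular top | 11349.00 | 85.00 | 126.08 | 964665.29 | 1430826.98
triangular fin | 750.00 | 195.00 | 6.67 | 146250.00 | 5000.00
hole | -804.25 | 94.00 | 31.00 | -75599.29 | -24931.68
Σ | 26594.76 |  |  | 2335816.01 | 2099395.30
x_c = 2335816.01 / 26594.76 = 87.83 mm
y_c = 2099395.30 / 26594.76 = 78.94 mm

x_c = 87.83 mm, y_c = 78.94 mm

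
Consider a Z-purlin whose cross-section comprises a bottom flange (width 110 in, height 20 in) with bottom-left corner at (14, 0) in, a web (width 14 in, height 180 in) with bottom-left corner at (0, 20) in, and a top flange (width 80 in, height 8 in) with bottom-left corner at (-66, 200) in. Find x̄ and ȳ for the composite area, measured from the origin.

x̄ = 28.51 in, ȳ = 80.18 in

bottom flange: A = 110 × 20 = 2200.00, centroid at (69.00, 10.00).
web: A = 14 × 180 = 2520.00, centroid at (7.00, 110.00).
top flange: A = 80 × 8 = 640.00, centroid at (-26.00, 204.00).
ΣA = 5360.00 in², ΣAx̄ = 152800.00 in³, ΣAȳ = 429760.00 in³.
x̄ = 152800.00/5360.00 = 28.51 in; ȳ = 429760.00/5360.00 = 80.18 in.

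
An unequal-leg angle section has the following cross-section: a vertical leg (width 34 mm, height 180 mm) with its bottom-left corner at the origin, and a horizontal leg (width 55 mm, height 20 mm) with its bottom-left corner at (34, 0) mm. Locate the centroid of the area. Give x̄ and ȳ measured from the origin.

vertical leg: A = 34 × 180 = 6120.00, centroid at (17.00, 90.00).
horizontal leg: A = 55 × 20 = 1100.00, centroid at (61.50, 10.00).
ΣA = 7220.00 mm²
ΣAx̄ = (6120.00)(17.00) + (1100.00)(61.50) = 171690.00 mm³
ΣAȳ = (6120.00)(90.00) + (1100.00)(10.00) = 561800.00 mm³
x̄ = 171690.00 / 7220.00 = 23.78 mm
ȳ = 561800.00 / 7220.00 = 77.81 mm

x̄ = 23.78 mm, ȳ = 77.81 mm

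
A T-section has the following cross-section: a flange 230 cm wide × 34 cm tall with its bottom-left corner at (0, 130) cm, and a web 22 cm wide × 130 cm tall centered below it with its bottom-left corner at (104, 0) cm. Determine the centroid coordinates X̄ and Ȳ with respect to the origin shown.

web: A = 22 × 130 = 2860.00, centroid at (115.00, 65.00).
flange: A = 230 × 34 = 7820.00, centroid at (115.00, 147.00).
ΣA = 10680.00 cm², ΣAX̄ = 1228200.00 cm³, ΣAȲ = 1335440.00 cm³.
X̄ = 1228200.00/10680.00 = 115.00 cm; Ȳ = 1335440.00/10680.00 = 125.04 cm.

X̄ = 115.00 cm, Ȳ = 125.04 cm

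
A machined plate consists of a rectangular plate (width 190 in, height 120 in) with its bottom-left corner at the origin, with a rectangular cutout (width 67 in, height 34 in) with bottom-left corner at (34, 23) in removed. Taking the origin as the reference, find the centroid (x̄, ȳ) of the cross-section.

x̄ = 98.05 in, ȳ = 62.22 in

plate: A = 190 × 120 = 22800.00, centroid at (95.00, 60.00).
hole: A = −(67 × 34) = -2278.00, centroid at (67.50, 40.00).
ΣA = 20522.00 in²
ΣAx̄ = (22800.00)(95.00) + (-2278.00)(67.50) = 2012235.00 in³
ΣAȳ = (22800.00)(60.00) + (-2278.00)(40.00) = 1276880.00 in³
x̄ = 2012235.00 / 20522.00 = 98.05 in
ȳ = 1276880.00 / 20522.00 = 62.22 in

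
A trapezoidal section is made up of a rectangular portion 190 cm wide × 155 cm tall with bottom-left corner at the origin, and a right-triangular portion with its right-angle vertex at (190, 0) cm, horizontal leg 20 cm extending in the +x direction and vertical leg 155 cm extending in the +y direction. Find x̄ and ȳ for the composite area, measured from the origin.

rectangular portion: A = 190 × 155 = 29450.00, centroid at (95.00, 77.50).
triangular portion: A = ½·20·155 = 1550.00, centroid at (196.67, 51.67).
ΣA = 31000.00 cm², ΣAx̄ = 3102583.33 cm³, ΣAȳ = 2362458.33 cm³.
x̄ = 3102583.33/31000.00 = 100.08 cm; ȳ = 2362458.33/31000.00 = 76.21 cm.

x̄ = 100.08 cm, ȳ = 76.21 cm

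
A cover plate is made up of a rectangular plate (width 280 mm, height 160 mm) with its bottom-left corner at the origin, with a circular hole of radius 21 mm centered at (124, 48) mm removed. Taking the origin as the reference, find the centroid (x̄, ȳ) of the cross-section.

plate: A = 280 × 160 = 44800.00, centroid at (140.00, 80.00).
hole: A = −π·21² = -1385.44, centroid at (124.00, 48.00).
ΣA = 43414.56 mm²
ΣAx̄ = (44800.00)(140.00) + (-1385.44)(124.00) = 6100205.15 mm³
ΣAȳ = (44800.00)(80.00) + (-1385.44)(48.00) = 3517498.77 mm³
x̄ = 6100205.15 / 43414.56 = 140.51 mm
ȳ = 3517498.77 / 43414.56 = 81.02 mm

x̄ = 140.51 mm, ȳ = 81.02 mm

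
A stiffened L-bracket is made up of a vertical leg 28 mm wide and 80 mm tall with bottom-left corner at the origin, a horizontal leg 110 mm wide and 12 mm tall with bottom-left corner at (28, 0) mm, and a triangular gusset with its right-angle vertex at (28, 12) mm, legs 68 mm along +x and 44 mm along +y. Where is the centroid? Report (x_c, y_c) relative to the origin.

vertical leg: A = 28 × 80 = 2240.00, centroid at (14.00, 40.00).
horizontal leg: A = 110 × 12 = 1320.00, centroid at (83.00, 6.00).
gusset: A = ½·68·44 = 1496.00, centroid at (50.67, 26.67).
ΣA = 5056.00 mm²
ΣAx_c = (2240.00)(14.00) + (1320.00)(83.00) + (1496.00)(50.67) = 216717.33 mm³
ΣAy_c = (2240.00)(40.00) + (1320.00)(6.00) + (1496.00)(26.67) = 137413.33 mm³
x_c = 216717.33 / 5056.00 = 42.86 mm
y_c = 137413.33 / 5056.00 = 27.18 mm

x_c = 42.86 mm, y_c = 27.18 mm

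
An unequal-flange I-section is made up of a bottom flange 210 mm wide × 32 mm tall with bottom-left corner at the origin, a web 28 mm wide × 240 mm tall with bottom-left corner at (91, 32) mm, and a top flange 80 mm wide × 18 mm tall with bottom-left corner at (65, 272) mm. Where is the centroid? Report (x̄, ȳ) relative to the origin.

bottom flange: A = 210 × 32 = 6720.00, centroid at (105.00, 16.00).
web: A = 28 × 240 = 6720.00, centroid at (105.00, 152.00).
top flange: A = 80 × 18 = 1440.00, centroid at (105.00, 281.00).
ΣA = 14880.00 mm²
ΣAx̄ = (6720.00)(105.00) + (6720.00)(105.00) + (1440.00)(105.00) = 1562400.00 mm³
ΣAȳ = (6720.00)(16.00) + (6720.00)(152.00) + (1440.00)(281.00) = 1533600.00 mm³
x̄ = 1562400.00 / 14880.00 = 105.00 mm
ȳ = 1533600.00 / 14880.00 = 103.06 mm

x̄ = 105.00 mm, ȳ = 103.06 mm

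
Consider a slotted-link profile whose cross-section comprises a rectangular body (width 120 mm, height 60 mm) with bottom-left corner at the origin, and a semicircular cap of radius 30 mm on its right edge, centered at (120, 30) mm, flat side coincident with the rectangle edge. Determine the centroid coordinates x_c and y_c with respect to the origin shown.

x_c = 71.94 mm, y_c = 30.00 mm

Part | A | x̄ᵢ | ȳᵢ | A·x̄ᵢ | A·ȳᵢ
rectangular body | 7200.00 | 60.00 | 30.00 | 432000.00 | 216000.00
semicircular end | 1413.72 | 132.73 | 30.00 | 187646.00 | 42411.50
Σ | 8613.72 |  |  | 619646.00 | 258411.50
x_c = 619646.00 / 8613.72 = 71.94 mm
y_c = 258411.50 / 8613.72 = 30.00 mm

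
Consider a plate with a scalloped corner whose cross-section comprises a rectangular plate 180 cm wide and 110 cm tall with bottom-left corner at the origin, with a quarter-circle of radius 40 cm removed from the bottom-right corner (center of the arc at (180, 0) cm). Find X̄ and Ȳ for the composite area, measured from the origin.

plate: A = 180 × 110 = 19800.00, centroid at (90.00, 55.00).
removed quarter-circle: A = −¼π·40² = -1256.64, centroid at (163.02, 16.98).
ΣA = 18543.36 cm²
ΣAX̄ = (19800.00)(90.00) + (-1256.64)(163.02) = 1577138.66 cm³
ΣAȲ = (19800.00)(55.00) + (-1256.64)(16.98) = 1067666.67 cm³
X̄ = 1577138.66 / 18543.36 = 85.05 cm
Ȳ = 1067666.67 / 18543.36 = 57.58 cm

X̄ = 85.05 cm, Ȳ = 57.58 cm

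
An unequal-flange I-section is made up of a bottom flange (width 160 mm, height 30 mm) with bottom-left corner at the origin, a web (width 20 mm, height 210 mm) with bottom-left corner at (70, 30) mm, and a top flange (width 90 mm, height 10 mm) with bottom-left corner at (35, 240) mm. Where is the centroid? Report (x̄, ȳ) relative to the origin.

bottom flange: A = 160 × 30 = 4800.00, centroid at (80.00, 15.00).
web: A = 20 × 210 = 4200.00, centroid at (80.00, 135.00).
top flange: A = 90 × 10 = 900.00, centroid at (80.00, 245.00).
ΣA = 9900.00 mm², ΣAx̄ = 792000.00 mm³, ΣAȳ = 859500.00 mm³.
x̄ = 792000.00/9900.00 = 80.00 mm; ȳ = 859500.00/9900.00 = 86.82 mm.

x̄ = 80.00 mm, ȳ = 86.82 mm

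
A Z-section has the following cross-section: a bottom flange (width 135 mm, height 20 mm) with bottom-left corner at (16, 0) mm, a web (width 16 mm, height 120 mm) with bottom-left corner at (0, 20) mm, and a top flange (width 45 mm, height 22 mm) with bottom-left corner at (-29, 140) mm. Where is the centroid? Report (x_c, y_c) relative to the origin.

bottom flange: A = 135 × 20 = 2700.00, centroid at (83.50, 10.00).
web: A = 16 × 120 = 1920.00, centroid at (8.00, 80.00).
top flange: A = 45 × 22 = 990.00, centroid at (-6.50, 151.00).
ΣA = 5610.00 mm², ΣAx_c = 234375.00 mm³, ΣAy_c = 330090.00 mm³.
x_c = 234375.00/5610.00 = 41.78 mm; y_c = 330090.00/5610.00 = 58.84 mm.

x_c = 41.78 mm, y_c = 58.84 mm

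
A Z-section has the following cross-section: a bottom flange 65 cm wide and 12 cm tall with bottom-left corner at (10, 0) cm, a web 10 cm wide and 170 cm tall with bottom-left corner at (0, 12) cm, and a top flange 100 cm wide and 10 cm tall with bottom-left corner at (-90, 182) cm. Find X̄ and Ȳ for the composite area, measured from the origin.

X̄ = 0.47 cm, Ȳ = 102.47 cm

bottom flange: A = 65 × 12 = 780.00, centroid at (42.50, 6.00).
web: A = 10 × 170 = 1700.00, centroid at (5.00, 97.00).
top flange: A = 100 × 10 = 1000.00, centroid at (-40.00, 187.00).
ΣA = 3480.00 cm², ΣAX̄ = 1650.00 cm³, ΣAȲ = 356580.00 cm³.
X̄ = 1650.00/3480.00 = 0.47 cm; Ȳ = 356580.00/3480.00 = 102.47 cm.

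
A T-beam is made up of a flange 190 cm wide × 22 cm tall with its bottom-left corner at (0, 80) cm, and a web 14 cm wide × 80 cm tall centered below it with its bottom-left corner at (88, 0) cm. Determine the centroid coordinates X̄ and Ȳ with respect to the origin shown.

Part | A | x̄ᵢ | ȳᵢ | A·x̄ᵢ | A·ȳᵢ
web | 1120.00 | 95.00 | 40.00 | 106400.00 | 44800.00
flange | 4180.00 | 95.00 | 91.00 | 397100.00 | 380380.00
Σ | 5300.00 |  |  | 503500.00 | 425180.00
X̄ = 503500.00 / 5300.00 = 95.00 cm
Ȳ = 425180.00 / 5300.00 = 80.22 cm

X̄ = 95.00 cm, Ȳ = 80.22 cm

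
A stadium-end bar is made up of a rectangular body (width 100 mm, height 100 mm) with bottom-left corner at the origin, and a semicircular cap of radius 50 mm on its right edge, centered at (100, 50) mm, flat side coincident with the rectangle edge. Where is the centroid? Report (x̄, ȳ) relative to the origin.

Part | A | x̄ᵢ | ȳᵢ | A·x̄ᵢ | A·ȳᵢ
rectangular body | 10000.00 | 50.00 | 50.00 | 500000.00 | 500000.00
semicircular end | 3926.99 | 121.22 | 50.00 | 476032.42 | 196349.54
Σ | 13926.99 |  |  | 976032.42 | 696349.54
x̄ = 976032.42 / 13926.99 = 70.08 mm
ȳ = 696349.54 / 13926.99 = 50.00 mm

x̄ = 70.08 mm, ȳ = 50.00 mm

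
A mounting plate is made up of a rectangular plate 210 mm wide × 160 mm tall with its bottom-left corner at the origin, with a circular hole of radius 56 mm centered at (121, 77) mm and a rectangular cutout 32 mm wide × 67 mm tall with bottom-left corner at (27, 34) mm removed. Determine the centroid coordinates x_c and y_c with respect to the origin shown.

x_c = 103.86 mm, y_c = 82.61 mm

Part | A | x̄ᵢ | ȳᵢ | A·x̄ᵢ | A·ȳᵢ
plate | 33600.00 | 105.00 | 80.00 | 3528000.00 | 2688000.00
hole 1 | -9852.03 | 121.00 | 77.00 | -1192096.18 | -758606.66
hole 2 | -2144.00 | 43.00 | 67.50 | -92192.00 | -144720.00
Σ | 21603.97 |  |  | 2243711.82 | 1784673.34
x_c = 2243711.82 / 21603.97 = 103.86 mm
y_c = 1784673.34 / 21603.97 = 82.61 mm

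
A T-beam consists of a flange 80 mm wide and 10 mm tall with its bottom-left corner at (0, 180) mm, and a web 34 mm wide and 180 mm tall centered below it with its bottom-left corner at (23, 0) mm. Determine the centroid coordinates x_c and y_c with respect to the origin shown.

x_c = 40.00 mm, y_c = 100.98 mm

web: A = 34 × 180 = 6120.00, centroid at (40.00, 90.00).
flange: A = 80 × 10 = 800.00, centroid at (40.00, 185.00).
ΣA = 6920.00 mm², ΣAx_c = 276800.00 mm³, ΣAy_c = 698800.00 mm³.
x_c = 276800.00/6920.00 = 40.00 mm; y_c = 698800.00/6920.00 = 100.98 mm.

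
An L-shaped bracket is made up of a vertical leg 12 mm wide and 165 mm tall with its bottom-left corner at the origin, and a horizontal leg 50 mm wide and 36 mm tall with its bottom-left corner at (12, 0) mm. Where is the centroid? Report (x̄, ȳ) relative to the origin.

Part | A | x̄ᵢ | ȳᵢ | A·x̄ᵢ | A·ȳᵢ
vertical leg | 1980.00 | 6.00 | 82.50 | 11880.00 | 163350.00
horizontal leg | 1800.00 | 37.00 | 18.00 | 66600.00 | 32400.00
Σ | 3780.00 |  |  | 78480.00 | 195750.00
x̄ = 78480.00 / 3780.00 = 20.76 mm
ȳ = 195750.00 / 3780.00 = 51.79 mm

x̄ = 20.76 mm, ȳ = 51.79 mm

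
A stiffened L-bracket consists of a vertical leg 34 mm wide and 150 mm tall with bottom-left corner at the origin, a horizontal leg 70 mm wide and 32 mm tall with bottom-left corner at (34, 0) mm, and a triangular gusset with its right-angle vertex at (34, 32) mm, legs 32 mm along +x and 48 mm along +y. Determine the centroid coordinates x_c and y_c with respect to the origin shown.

x_c = 33.99 mm, y_c = 56.14 mm

vertical leg: A = 34 × 150 = 5100.00, centroid at (17.00, 75.00).
horizontal leg: A = 70 × 32 = 2240.00, centroid at (69.00, 16.00).
gusset: A = ½·32·48 = 768.00, centroid at (44.67, 48.00).
ΣA = 8108.00 mm², ΣAx_c = 275564.00 mm³, ΣAy_c = 455204.00 mm³.
x_c = 275564.00/8108.00 = 33.99 mm; y_c = 455204.00/8108.00 = 56.14 mm.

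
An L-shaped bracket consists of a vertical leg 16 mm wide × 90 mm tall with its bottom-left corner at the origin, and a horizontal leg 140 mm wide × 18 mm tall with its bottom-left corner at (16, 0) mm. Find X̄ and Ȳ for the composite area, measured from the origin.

vertical leg: A = 16 × 90 = 1440.00, centroid at (8.00, 45.00).
horizontal leg: A = 140 × 18 = 2520.00, centroid at (86.00, 9.00).
ΣA = 3960.00 mm²
ΣAX̄ = (1440.00)(8.00) + (2520.00)(86.00) = 228240.00 mm³
ΣAȲ = (1440.00)(45.00) + (2520.00)(9.00) = 87480.00 mm³
X̄ = 228240.00 / 3960.00 = 57.64 mm
Ȳ = 87480.00 / 3960.00 = 22.09 mm

X̄ = 57.64 mm, Ȳ = 22.09 mm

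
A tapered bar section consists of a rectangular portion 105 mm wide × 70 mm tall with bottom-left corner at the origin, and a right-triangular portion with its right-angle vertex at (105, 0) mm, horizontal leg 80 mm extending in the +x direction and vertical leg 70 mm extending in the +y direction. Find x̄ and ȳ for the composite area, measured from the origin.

x̄ = 74.34 mm, ȳ = 31.78 mm

rectangular portion: A = 105 × 70 = 7350.00, centroid at (52.50, 35.00).
triangular portion: A = ½·80·70 = 2800.00, centroid at (131.67, 23.33).
ΣA = 10150.00 mm², ΣAx̄ = 754541.67 mm³, ΣAȳ = 322583.33 mm³.
x̄ = 754541.67/10150.00 = 74.34 mm; ȳ = 322583.33/10150.00 = 31.78 mm.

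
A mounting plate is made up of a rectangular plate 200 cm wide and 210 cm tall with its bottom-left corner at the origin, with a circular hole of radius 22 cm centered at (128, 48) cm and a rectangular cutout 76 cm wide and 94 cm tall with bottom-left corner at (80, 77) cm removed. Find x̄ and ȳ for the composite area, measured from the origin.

x̄ = 94.87 cm, ȳ = 103.53 cm

plate: A = 200 × 210 = 42000.00, centroid at (100.00, 105.00).
hole 1: A = −π·22² = -1520.53, centroid at (128.00, 48.00).
hole 2: A = −(76 × 94) = -7144.00, centroid at (118.00, 124.00).
ΣA = 33335.47 cm²
ΣAx̄ = (42000.00)(100.00) + (-1520.53)(128.00) + (-7144.00)(118.00) = 3162380.05 cm³
ΣAȳ = (42000.00)(105.00) + (-1520.53)(48.00) + (-7144.00)(124.00) = 3451158.52 cm³
x̄ = 3162380.05 / 33335.47 = 94.87 cm
ȳ = 3451158.52 / 33335.47 = 103.53 cm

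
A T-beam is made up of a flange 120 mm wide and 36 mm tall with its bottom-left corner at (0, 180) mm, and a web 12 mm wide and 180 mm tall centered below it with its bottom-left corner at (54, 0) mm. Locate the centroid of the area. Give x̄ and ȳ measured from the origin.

web: A = 12 × 180 = 2160.00, centroid at (60.00, 90.00).
flange: A = 120 × 36 = 4320.00, centroid at (60.00, 198.00).
ΣA = 6480.00 mm², ΣAx̄ = 388800.00 mm³, ΣAȳ = 1049760.00 mm³.
x̄ = 388800.00/6480.00 = 60.00 mm; ȳ = 1049760.00/6480.00 = 162.00 mm.

x̄ = 60.00 mm, ȳ = 162.00 mm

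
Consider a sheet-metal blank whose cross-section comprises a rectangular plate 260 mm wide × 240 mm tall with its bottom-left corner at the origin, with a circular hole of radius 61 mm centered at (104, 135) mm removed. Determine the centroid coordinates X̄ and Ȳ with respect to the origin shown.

X̄ = 135.99 mm, Ȳ = 116.54 mm

Part | A | x̄ᵢ | ȳᵢ | A·x̄ᵢ | A·ȳᵢ
plate | 62400.00 | 130.00 | 120.00 | 8112000.00 | 7488000.00
hole | -11689.87 | 104.00 | 135.00 | -1215746.09 | -1578131.95
Σ | 50710.13 |  |  | 6896253.91 | 5909868.05
X̄ = 6896253.91 / 50710.13 = 135.99 mm
Ȳ = 5909868.05 / 50710.13 = 116.54 mm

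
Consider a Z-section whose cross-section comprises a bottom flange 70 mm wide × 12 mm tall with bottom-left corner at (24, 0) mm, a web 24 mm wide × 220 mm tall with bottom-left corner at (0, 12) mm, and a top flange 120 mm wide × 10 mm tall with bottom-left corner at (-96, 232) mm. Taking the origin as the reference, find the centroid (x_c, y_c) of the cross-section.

x_c = 9.52 mm, y_c = 127.54 mm

bottom flange: A = 70 × 12 = 840.00, centroid at (59.00, 6.00).
web: A = 24 × 220 = 5280.00, centroid at (12.00, 122.00).
top flange: A = 120 × 10 = 1200.00, centroid at (-36.00, 237.00).
ΣA = 7320.00 mm²
ΣAx_c = (840.00)(59.00) + (5280.00)(12.00) + (1200.00)(-36.00) = 69720.00 mm³
ΣAy_c = (840.00)(6.00) + (5280.00)(122.00) + (1200.00)(237.00) = 933600.00 mm³
x_c = 69720.00 / 7320.00 = 9.52 mm
y_c = 933600.00 / 7320.00 = 127.54 mm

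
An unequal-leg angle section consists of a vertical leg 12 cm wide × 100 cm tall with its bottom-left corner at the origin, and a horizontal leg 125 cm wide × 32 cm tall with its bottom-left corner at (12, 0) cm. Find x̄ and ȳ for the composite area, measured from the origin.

x̄ = 58.69 cm, ȳ = 23.85 cm

vertical leg: A = 12 × 100 = 1200.00, centroid at (6.00, 50.00).
horizontal leg: A = 125 × 32 = 4000.00, centroid at (74.50, 16.00).
ΣA = 5200.00 cm²
ΣAx̄ = (1200.00)(6.00) + (4000.00)(74.50) = 305200.00 cm³
ΣAȳ = (1200.00)(50.00) + (4000.00)(16.00) = 124000.00 cm³
x̄ = 305200.00 / 5200.00 = 58.69 cm
ȳ = 124000.00 / 5200.00 = 23.85 cm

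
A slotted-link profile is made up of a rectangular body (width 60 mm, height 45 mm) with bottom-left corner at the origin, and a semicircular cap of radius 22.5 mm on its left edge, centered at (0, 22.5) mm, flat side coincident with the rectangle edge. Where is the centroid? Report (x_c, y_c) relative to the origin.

rectangular body: A = 60 × 45 = 2700.00, centroid at (30.00, 22.50).
semicircular end: A = ½π·22.5² = 795.22, centroid at (-9.55, 22.50).
ΣA = 3495.22 mm², ΣAx_c = 73406.25 mm³, ΣAy_c = 78642.35 mm³.
x_c = 73406.25/3495.22 = 21.00 mm; y_c = 78642.35/3495.22 = 22.50 mm.

x_c = 21.00 mm, y_c = 22.50 mm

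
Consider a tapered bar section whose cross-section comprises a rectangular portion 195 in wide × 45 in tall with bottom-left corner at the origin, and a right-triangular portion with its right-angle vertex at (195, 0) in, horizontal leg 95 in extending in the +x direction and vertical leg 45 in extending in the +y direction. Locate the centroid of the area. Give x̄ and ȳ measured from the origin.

x̄ = 122.80 in, ȳ = 21.03 in

Part | A | x̄ᵢ | ȳᵢ | A·x̄ᵢ | A·ȳᵢ
rectangular portion | 8775.00 | 97.50 | 22.50 | 855562.50 | 197437.50
triangular portion | 2137.50 | 226.67 | 15.00 | 484500.00 | 32062.50
Σ | 10912.50 |  |  | 1340062.50 | 229500.00
x̄ = 1340062.50 / 10912.50 = 122.80 in
ȳ = 229500.00 / 10912.50 = 21.03 in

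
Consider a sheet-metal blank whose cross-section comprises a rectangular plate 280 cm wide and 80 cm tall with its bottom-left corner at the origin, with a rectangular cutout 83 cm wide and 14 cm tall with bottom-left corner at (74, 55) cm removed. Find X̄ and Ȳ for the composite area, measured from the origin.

plate: A = 280 × 80 = 22400.00, centroid at (140.00, 40.00).
hole: A = −(83 × 14) = -1162.00, centroid at (115.50, 62.00).
ΣA = 21238.00 cm²
ΣAX̄ = (22400.00)(140.00) + (-1162.00)(115.50) = 3001789.00 cm³
ΣAȲ = (22400.00)(40.00) + (-1162.00)(62.00) = 823956.00 cm³
X̄ = 3001789.00 / 21238.00 = 141.34 cm
Ȳ = 823956.00 / 21238.00 = 38.80 cm

X̄ = 141.34 cm, Ȳ = 38.80 cm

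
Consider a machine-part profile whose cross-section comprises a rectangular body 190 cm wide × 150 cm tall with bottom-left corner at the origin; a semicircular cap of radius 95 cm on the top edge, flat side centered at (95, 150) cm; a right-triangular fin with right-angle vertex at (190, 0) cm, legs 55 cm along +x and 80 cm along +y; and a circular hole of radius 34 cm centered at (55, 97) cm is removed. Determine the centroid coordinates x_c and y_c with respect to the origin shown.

x_c = 104.57 cm, y_c = 110.12 cm

Part | A | x̄ᵢ | ȳᵢ | A·x̄ᵢ | A·ȳᵢ
rectangular body | 28500.00 | 95.00 | 75.00 | 2707500.00 | 2137500.00
semicircular top | 14176.44 | 95.00 | 190.32 | 1346761.50 | 2698048.86
triangular fin | 2200.00 | 208.33 | 26.67 | 458333.33 | 58666.67
hole | -3631.68 | 55.00 | 97.00 | -199742.46 | -352273.07
Σ | 41244.76 |  |  | 4312852.37 | 4541942.46
x_c = 4312852.37 / 41244.76 = 104.57 cm
y_c = 4541942.46 / 41244.76 = 110.12 cm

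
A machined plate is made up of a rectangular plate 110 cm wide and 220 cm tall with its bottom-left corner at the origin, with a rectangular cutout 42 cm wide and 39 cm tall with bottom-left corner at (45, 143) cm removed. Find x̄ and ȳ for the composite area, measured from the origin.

x̄ = 54.20 cm, ȳ = 106.19 cm

Part | A | x̄ᵢ | ȳᵢ | A·x̄ᵢ | A·ȳᵢ
plate | 24200.00 | 55.00 | 110.00 | 1331000.00 | 2662000.00
hole | -1638.00 | 66.00 | 162.50 | -108108.00 | -266175.00
Σ | 22562.00 |  |  | 1222892.00 | 2395825.00
x̄ = 1222892.00 / 22562.00 = 54.20 cm
ȳ = 2395825.00 / 22562.00 = 106.19 cm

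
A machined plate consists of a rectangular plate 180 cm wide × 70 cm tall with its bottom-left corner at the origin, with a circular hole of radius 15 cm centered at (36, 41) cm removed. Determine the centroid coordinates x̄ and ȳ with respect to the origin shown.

x̄ = 93.21 cm, ȳ = 34.64 cm

Part | A | x̄ᵢ | ȳᵢ | A·x̄ᵢ | A·ȳᵢ
plate | 12600.00 | 90.00 | 35.00 | 1134000.00 | 441000.00
hole | -706.86 | 36.00 | 41.00 | -25446.90 | -28981.19
Σ | 11893.14 |  |  | 1108553.10 | 412018.81
x̄ = 1108553.10 / 11893.14 = 93.21 cm
ȳ = 412018.81 / 11893.14 = 34.64 cm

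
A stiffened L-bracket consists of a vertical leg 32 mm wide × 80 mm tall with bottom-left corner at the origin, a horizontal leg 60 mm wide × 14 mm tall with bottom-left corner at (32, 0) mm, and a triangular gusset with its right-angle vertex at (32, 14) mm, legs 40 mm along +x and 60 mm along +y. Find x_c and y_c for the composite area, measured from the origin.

vertical leg: A = 32 × 80 = 2560.00, centroid at (16.00, 40.00).
horizontal leg: A = 60 × 14 = 840.00, centroid at (62.00, 7.00).
gusset: A = ½·40·60 = 1200.00, centroid at (45.33, 34.00).
ΣA = 4600.00 mm², ΣAx_c = 147440.00 mm³, ΣAy_c = 149080.00 mm³.
x_c = 147440.00/4600.00 = 32.05 mm; y_c = 149080.00/4600.00 = 32.41 mm.

x_c = 32.05 mm, y_c = 32.41 mm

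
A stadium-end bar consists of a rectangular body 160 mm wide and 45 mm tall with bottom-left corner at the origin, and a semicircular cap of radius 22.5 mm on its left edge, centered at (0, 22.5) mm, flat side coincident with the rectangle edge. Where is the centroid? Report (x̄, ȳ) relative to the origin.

rectangular body: A = 160 × 45 = 7200.00, centroid at (80.00, 22.50).
semicircular end: A = ½π·22.5² = 795.22, centroid at (-9.55, 22.50).
ΣA = 7995.22 mm², ΣAx̄ = 568406.25 mm³, ΣAȳ = 179892.35 mm³.
x̄ = 568406.25/7995.22 = 71.09 mm; ȳ = 179892.35/7995.22 = 22.50 mm.

x̄ = 71.09 mm, ȳ = 22.50 mm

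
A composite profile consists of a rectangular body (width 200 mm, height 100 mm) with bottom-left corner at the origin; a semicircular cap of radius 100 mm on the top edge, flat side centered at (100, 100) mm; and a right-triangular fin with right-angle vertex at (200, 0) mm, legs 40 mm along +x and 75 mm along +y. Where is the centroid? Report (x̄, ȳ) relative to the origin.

x̄ = 104.57 mm, ȳ = 88.02 mm

rectangular body: A = 200 × 100 = 20000.00, centroid at (100.00, 50.00).
semicircular top: A = ½π·100² = 15707.96, centroid at (100.00, 142.44).
triangular fin: A = ½·40·75 = 1500.00, centroid at (213.33, 25.00).
ΣA = 37207.96 mm², ΣAx̄ = 3890796.33 mm³, ΣAȳ = 3274962.99 mm³.
x̄ = 3890796.33/37207.96 = 104.57 mm; ȳ = 3274962.99/37207.96 = 88.02 mm.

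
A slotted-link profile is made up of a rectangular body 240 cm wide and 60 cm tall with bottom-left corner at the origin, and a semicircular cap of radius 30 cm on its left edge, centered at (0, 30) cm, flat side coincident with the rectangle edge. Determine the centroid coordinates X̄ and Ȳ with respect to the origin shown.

X̄ = 108.13 cm, Ȳ = 30.00 cm

rectangular body: A = 240 × 60 = 14400.00, centroid at (120.00, 30.00).
semicircular end: A = ½π·30² = 1413.72, centroid at (-12.73, 30.00).
ΣA = 15813.72 cm²
ΣAX̄ = (14400.00)(120.00) + (1413.72)(-12.73) = 1710000.00 cm³
ΣAȲ = (14400.00)(30.00) + (1413.72)(30.00) = 474411.50 cm³
X̄ = 1710000.00 / 15813.72 = 108.13 cm
Ȳ = 474411.50 / 15813.72 = 30.00 cm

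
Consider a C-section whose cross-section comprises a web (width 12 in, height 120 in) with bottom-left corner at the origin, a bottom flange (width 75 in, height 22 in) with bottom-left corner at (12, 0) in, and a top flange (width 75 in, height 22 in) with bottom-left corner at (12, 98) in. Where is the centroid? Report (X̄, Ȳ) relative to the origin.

web: A = 12 × 120 = 1440.00, centroid at (6.00, 60.00).
bottom flange: A = 75 × 22 = 1650.00, centroid at (49.50, 11.00).
top flange: A = 75 × 22 = 1650.00, centroid at (49.50, 109.00).
ΣA = 4740.00 in², ΣAX̄ = 171990.00 in³, ΣAȲ = 284400.00 in³.
X̄ = 171990.00/4740.00 = 36.28 in; Ȳ = 284400.00/4740.00 = 60.00 in.

X̄ = 36.28 in, Ȳ = 60.00 in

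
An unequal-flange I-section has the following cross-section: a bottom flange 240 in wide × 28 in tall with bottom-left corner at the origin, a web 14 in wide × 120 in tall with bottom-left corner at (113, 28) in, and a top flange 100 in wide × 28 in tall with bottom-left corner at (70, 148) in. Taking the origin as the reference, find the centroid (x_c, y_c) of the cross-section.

bottom flange: A = 240 × 28 = 6720.00, centroid at (120.00, 14.00).
web: A = 14 × 120 = 1680.00, centroid at (120.00, 88.00).
top flange: A = 100 × 28 = 2800.00, centroid at (120.00, 162.00).
ΣA = 11200.00 in², ΣAx_c = 1344000.00 in³, ΣAy_c = 695520.00 in³.
x_c = 1344000.00/11200.00 = 120.00 in; y_c = 695520.00/11200.00 = 62.10 in.

x_c = 120.00 in, y_c = 62.10 in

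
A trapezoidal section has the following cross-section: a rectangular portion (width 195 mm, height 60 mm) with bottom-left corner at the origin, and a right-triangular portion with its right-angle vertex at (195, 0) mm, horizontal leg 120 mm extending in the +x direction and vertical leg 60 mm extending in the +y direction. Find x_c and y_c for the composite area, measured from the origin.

Part | A | x̄ᵢ | ȳᵢ | A·x̄ᵢ | A·ȳᵢ
rectangular portion | 11700.00 | 97.50 | 30.00 | 1140750.00 | 351000.00
triangular portion | 3600.00 | 235.00 | 20.00 | 846000.00 | 72000.00
Σ | 15300.00 |  |  | 1986750.00 | 423000.00
x_c = 1986750.00 / 15300.00 = 129.85 mm
y_c = 423000.00 / 15300.00 = 27.65 mm

x_c = 129.85 mm, y_c = 27.65 mm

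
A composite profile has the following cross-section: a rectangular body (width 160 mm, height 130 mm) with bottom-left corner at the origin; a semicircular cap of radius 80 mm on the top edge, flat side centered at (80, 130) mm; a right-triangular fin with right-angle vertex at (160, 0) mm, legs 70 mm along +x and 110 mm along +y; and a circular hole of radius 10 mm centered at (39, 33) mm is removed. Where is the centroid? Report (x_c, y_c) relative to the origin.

Part | A | x̄ᵢ | ȳᵢ | A·x̄ᵢ | A·ȳᵢ
rectangular body | 20800.00 | 80.00 | 65.00 | 1664000.00 | 1352000.00
semicircular top | 10053.10 | 80.00 | 163.95 | 804247.72 | 1648235.88
triangular fin | 3850.00 | 183.33 | 36.67 | 705833.33 | 141166.67
hole | -314.16 | 39.00 | 33.00 | -12252.21 | -10367.26
Σ | 34388.94 |  |  | 3161828.84 | 3131035.29
x_c = 3161828.84 / 34388.94 = 91.94 mm
y_c = 3131035.29 / 34388.94 = 91.05 mm

x_c = 91.94 mm, y_c = 91.05 mm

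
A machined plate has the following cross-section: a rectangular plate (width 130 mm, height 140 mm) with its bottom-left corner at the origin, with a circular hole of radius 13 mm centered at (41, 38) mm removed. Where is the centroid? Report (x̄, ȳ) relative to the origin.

x̄ = 65.72 mm, ȳ = 70.96 mm

plate: A = 130 × 140 = 18200.00, centroid at (65.00, 70.00).
hole: A = −π·13² = -530.93, centroid at (41.00, 38.00).
ΣA = 17669.07 mm²
ΣAx̄ = (18200.00)(65.00) + (-530.93)(41.00) = 1161231.90 mm³
ΣAȳ = (18200.00)(70.00) + (-530.93)(38.00) = 1253824.69 mm³
x̄ = 1161231.90 / 17669.07 = 65.72 mm
ȳ = 1253824.69 / 17669.07 = 70.96 mm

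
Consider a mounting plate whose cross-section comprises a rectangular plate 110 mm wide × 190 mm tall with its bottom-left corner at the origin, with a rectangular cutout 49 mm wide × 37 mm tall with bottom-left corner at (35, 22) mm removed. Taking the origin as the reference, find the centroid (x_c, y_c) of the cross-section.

Part | A | x̄ᵢ | ȳᵢ | A·x̄ᵢ | A·ȳᵢ
plate | 20900.00 | 55.00 | 95.00 | 1149500.00 | 1985500.00
hole | -1813.00 | 59.50 | 40.50 | -107873.50 | -73426.50
Σ | 19087.00 |  |  | 1041626.50 | 1912073.50
x_c = 1041626.50 / 19087.00 = 54.57 mm
y_c = 1912073.50 / 19087.00 = 100.18 mm

x_c = 54.57 mm, y_c = 100.18 mm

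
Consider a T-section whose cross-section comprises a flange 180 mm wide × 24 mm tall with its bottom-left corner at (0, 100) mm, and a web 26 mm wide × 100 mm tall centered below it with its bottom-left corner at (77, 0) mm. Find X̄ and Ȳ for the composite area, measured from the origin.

web: A = 26 × 100 = 2600.00, centroid at (90.00, 50.00).
flange: A = 180 × 24 = 4320.00, centroid at (90.00, 112.00).
ΣA = 6920.00 mm², ΣAX̄ = 622800.00 mm³, ΣAȲ = 613840.00 mm³.
X̄ = 622800.00/6920.00 = 90.00 mm; Ȳ = 613840.00/6920.00 = 88.71 mm.

X̄ = 90.00 mm, Ȳ = 88.71 mm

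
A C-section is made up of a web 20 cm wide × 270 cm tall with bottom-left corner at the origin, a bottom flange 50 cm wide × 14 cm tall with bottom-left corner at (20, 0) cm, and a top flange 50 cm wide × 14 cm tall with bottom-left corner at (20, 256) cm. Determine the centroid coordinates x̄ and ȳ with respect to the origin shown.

web: A = 20 × 270 = 5400.00, centroid at (10.00, 135.00).
bottom flange: A = 50 × 14 = 700.00, centroid at (45.00, 7.00).
top flange: A = 50 × 14 = 700.00, centroid at (45.00, 263.00).
ΣA = 6800.00 cm²
ΣAx̄ = (5400.00)(10.00) + (700.00)(45.00) + (700.00)(45.00) = 117000.00 cm³
ΣAȳ = (5400.00)(135.00) + (700.00)(7.00) + (700.00)(263.00) = 918000.00 cm³
x̄ = 117000.00 / 6800.00 = 17.21 cm
ȳ = 918000.00 / 6800.00 = 135.00 cm

x̄ = 17.21 cm, ȳ = 135.00 cm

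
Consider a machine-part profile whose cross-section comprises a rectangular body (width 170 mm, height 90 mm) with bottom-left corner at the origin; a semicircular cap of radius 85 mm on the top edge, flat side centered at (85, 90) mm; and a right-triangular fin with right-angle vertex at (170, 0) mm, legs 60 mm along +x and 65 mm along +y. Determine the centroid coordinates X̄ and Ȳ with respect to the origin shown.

rectangular body: A = 170 × 90 = 15300.00, centroid at (85.00, 45.00).
semicircular top: A = ½π·85² = 11349.00, centroid at (85.00, 126.08).
triangular fin: A = ½·60·65 = 1950.00, centroid at (190.00, 21.67).
ΣA = 28599.00 mm², ΣAX̄ = 2635665.29 mm³, ΣAȲ = 2161576.98 mm³.
X̄ = 2635665.29/28599.00 = 92.16 mm; Ȳ = 2161576.98/28599.00 = 75.58 mm.

X̄ = 92.16 mm, Ȳ = 75.58 mm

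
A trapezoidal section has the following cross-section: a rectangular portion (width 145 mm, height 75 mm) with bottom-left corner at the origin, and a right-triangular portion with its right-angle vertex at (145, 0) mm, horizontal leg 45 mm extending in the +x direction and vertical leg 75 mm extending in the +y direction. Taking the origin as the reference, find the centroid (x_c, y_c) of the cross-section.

x_c = 84.25 mm, y_c = 35.82 mm

rectangular portion: A = 145 × 75 = 10875.00, centroid at (72.50, 37.50).
triangular portion: A = ½·45·75 = 1687.50, centroid at (160.00, 25.00).
ΣA = 12562.50 mm², ΣAx_c = 1058437.50 mm³, ΣAy_c = 450000.00 mm³.
x_c = 1058437.50/12562.50 = 84.25 mm; y_c = 450000.00/12562.50 = 35.82 mm.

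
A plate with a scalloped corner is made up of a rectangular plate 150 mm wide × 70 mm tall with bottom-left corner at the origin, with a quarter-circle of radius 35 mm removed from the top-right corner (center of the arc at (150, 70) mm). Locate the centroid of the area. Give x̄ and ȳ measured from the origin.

x̄ = 68.93 mm, ȳ = 32.97 mm

plate: A = 150 × 70 = 10500.00, centroid at (75.00, 35.00).
removed quarter-circle: A = −¼π·35² = -962.11, centroid at (135.15, 55.15).
ΣA = 9537.89 mm²
ΣAx̄ = (10500.00)(75.00) + (-962.11)(135.15) = 657474.75 mm³
ΣAȳ = (10500.00)(35.00) + (-962.11)(55.15) = 314443.77 mm³
x̄ = 657474.75 / 9537.89 = 68.93 mm
ȳ = 314443.77 / 9537.89 = 32.97 mm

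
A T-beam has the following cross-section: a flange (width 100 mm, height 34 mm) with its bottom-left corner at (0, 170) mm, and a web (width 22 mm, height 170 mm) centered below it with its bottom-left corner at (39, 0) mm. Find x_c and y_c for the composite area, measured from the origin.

x_c = 50.00 mm, y_c = 133.57 mm

Part | A | x̄ᵢ | ȳᵢ | A·x̄ᵢ | A·ȳᵢ
web | 3740.00 | 50.00 | 85.00 | 187000.00 | 317900.00
flange | 3400.00 | 50.00 | 187.00 | 170000.00 | 635800.00
Σ | 7140.00 |  |  | 357000.00 | 953700.00
x_c = 357000.00 / 7140.00 = 50.00 mm
y_c = 953700.00 / 7140.00 = 133.57 mm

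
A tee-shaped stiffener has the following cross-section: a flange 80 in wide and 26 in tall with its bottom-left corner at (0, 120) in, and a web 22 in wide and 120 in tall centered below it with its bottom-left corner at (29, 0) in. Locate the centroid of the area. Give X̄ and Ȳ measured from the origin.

X̄ = 40.00 in, Ȳ = 92.17 in

Part | A | x̄ᵢ | ȳᵢ | A·x̄ᵢ | A·ȳᵢ
web | 2640.00 | 40.00 | 60.00 | 105600.00 | 158400.00
flange | 2080.00 | 40.00 | 133.00 | 83200.00 | 276640.00
Σ | 4720.00 |  |  | 188800.00 | 435040.00
X̄ = 188800.00 / 4720.00 = 40.00 in
Ȳ = 435040.00 / 4720.00 = 92.17 in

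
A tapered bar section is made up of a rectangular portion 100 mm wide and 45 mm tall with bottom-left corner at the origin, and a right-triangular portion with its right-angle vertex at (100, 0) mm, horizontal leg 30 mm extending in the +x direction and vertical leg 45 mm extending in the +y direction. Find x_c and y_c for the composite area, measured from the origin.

x_c = 57.83 mm, y_c = 21.52 mm

Part | A | x̄ᵢ | ȳᵢ | A·x̄ᵢ | A·ȳᵢ
rectangular portion | 4500.00 | 50.00 | 22.50 | 225000.00 | 101250.00
triangular portion | 675.00 | 110.00 | 15.00 | 74250.00 | 10125.00
Σ | 5175.00 |  |  | 299250.00 | 111375.00
x_c = 299250.00 / 5175.00 = 57.83 mm
y_c = 111375.00 / 5175.00 = 21.52 mm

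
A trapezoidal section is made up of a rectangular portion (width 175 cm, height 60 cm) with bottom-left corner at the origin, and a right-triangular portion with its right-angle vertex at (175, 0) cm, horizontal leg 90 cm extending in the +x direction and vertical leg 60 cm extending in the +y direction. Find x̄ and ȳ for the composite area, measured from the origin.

x̄ = 111.53 cm, ȳ = 27.95 cm

rectangular portion: A = 175 × 60 = 10500.00, centroid at (87.50, 30.00).
triangular portion: A = ½·90·60 = 2700.00, centroid at (205.00, 20.00).
ΣA = 13200.00 cm², ΣAx̄ = 1472250.00 cm³, ΣAȳ = 369000.00 cm³.
x̄ = 1472250.00/13200.00 = 111.53 cm; ȳ = 369000.00/13200.00 = 27.95 cm.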